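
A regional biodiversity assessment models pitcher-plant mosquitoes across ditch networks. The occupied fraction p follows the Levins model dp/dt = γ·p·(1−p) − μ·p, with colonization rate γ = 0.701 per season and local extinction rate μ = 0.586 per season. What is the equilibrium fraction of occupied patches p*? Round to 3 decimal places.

Setting dp/dt = 0 and dividing through by p* gives γ·(1−p*) = μ.
So p* = 1 − μ/γ = 1 − 0.586/0.701 = 1 − 0.8359 = 0.1641.

0.164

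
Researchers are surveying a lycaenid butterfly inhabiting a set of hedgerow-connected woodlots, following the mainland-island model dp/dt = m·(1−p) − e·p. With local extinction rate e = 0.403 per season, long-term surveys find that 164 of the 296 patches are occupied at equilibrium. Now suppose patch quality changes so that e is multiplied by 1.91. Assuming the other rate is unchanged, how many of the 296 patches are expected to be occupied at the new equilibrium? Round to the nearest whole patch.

117

Observed p* = 164/296 = 0.55405.
Balance m(1−p*) = e·p* gives m = e·p*/(1−p*) = 0.403×0.55405/0.44595 = 0.50069.
New p* = m/(m+e) = 0.50069/(0.50069+0.76973) = 0.39411.
Expected occupied = 296 × 0.39411 = 116.66 ≈ 117.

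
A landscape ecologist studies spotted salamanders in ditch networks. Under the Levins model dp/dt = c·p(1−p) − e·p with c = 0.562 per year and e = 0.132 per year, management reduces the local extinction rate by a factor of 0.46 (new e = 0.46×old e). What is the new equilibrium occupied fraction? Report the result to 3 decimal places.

0.892

Before: p* = 1 − 0.132/0.562 = 0.7651.
After the change, c = 0.562, e = 0.06072, so p* = 1 − 0.06072/0.562 = 0.8920.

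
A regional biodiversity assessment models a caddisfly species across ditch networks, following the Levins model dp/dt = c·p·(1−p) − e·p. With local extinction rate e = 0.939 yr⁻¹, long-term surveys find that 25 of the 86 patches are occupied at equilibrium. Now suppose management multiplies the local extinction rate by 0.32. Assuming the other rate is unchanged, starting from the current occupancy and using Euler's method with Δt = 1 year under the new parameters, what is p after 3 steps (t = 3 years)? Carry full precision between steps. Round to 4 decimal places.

Observed p* = 25/86 = 0.29070.
Balance c(1−p*) = e gives c = e/(1 − 0.29070) = 0.939/0.70930 = 1.32384.
Starting from p₀ = 0.29070; update p ← p + (dp/dt)·Δt with the new parameters.
  1  |  dp/dt·Δt = +0.185616  |  p_1 = 0.476314
  2  |  dp/dt·Δt = +0.187093  |  p_2 = 0.663407
  3  |  dp/dt·Δt = +0.096269  |  p_3 = 0.759677

0.7597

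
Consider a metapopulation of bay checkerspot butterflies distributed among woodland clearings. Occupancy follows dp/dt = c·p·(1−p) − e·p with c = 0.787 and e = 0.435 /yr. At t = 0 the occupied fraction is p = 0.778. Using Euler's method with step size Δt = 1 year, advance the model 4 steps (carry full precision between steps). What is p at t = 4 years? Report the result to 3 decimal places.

Update rule: p ← p + [c·p·(1−p) − e·p]·Δt with Δt = 1.
t = 1: p = 0.77800 + (-0.20250) = 0.57550
t = 2: p = 0.57550 + (-0.05808) = 0.51742
t = 3: p = 0.51742 + (-0.02857) = 0.48885
t = 4: p = 0.48885 + (-0.01600) = 0.47285

0.473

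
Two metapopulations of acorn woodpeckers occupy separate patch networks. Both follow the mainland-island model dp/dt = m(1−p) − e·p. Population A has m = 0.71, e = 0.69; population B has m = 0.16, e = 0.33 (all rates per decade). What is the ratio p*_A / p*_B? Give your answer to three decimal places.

A: p*_A = m/(m+e) = 0.71/1.4000 = 0.5071.
B: p*_B = 0.16/0.4900 = 0.3265.
p*_A / p*_B = 0.5071/0.3265 = 1.5531.

1.553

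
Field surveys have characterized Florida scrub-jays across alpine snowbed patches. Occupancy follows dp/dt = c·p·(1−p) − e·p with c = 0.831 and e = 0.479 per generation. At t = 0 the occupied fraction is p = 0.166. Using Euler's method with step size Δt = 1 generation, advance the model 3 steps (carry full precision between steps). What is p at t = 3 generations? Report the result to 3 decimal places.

Update rule: p ← p + [c·p·(1−p) − e·p]·Δt with Δt = 1.
  1  |  dp/dt·Δt = +0.035533  |  p_1 = 0.201533
  2  |  dp/dt·Δt = +0.037188  |  p_2 = 0.238721
  3  |  dp/dt·Δt = +0.036673  |  p_3 = 0.275394

0.275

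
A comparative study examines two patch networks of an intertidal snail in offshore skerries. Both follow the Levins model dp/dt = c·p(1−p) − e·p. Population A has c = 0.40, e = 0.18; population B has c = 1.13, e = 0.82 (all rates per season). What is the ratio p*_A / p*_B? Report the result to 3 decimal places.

2.005

A: p*_A = 1 − 0.18/0.40 = 0.5500.
B: p*_B = 1 − 0.82/1.13 = 0.2743.
p*_A / p*_B = 0.5500/0.2743 = 2.0048.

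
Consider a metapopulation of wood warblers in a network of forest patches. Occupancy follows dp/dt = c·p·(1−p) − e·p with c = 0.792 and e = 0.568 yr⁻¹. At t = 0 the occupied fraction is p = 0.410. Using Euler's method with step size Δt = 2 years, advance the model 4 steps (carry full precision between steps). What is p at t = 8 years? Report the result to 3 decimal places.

Update rule: p ← p + [c·p·(1−p) − e·p]·Δt with Δt = 2.
  1  |  dp/dt·Δt = -0.082590  |  p_1 = 0.327410
  2  |  dp/dt·Δt = -0.023121  |  p_2 = 0.304289
  3  |  dp/dt·Δt = -0.010344  |  p_3 = 0.293945
  4  |  dp/dt·Δt = -0.005176  |  p_4 = 0.288769

0.289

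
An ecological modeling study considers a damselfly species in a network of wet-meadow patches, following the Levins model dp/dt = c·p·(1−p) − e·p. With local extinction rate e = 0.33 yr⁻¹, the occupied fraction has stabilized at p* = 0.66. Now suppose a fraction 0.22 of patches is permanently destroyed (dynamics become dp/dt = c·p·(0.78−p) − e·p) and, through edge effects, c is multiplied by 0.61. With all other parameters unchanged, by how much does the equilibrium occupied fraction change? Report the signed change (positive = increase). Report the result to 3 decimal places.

-0.437

Balance c(1−p*) = e gives c = e/(1 − 0.66000) = 0.33/0.34000 = 0.97059.
New p* = 0.78 − e/c = 0.78 − 0.33000/0.59206 = 0.22262.
Δp* = 0.22262 − 0.66000 = -0.43738.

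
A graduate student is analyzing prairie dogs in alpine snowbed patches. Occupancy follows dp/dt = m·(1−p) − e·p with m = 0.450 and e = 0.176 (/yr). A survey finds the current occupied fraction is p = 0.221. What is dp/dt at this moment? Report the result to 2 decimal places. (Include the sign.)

0.31

Colonization term: m·(1−p) = 0.450×0.7790 = 0.35055.
Extinction term: e·p = 0.03890.
dp/dt = 0.35055 − 0.03890 = 0.31165.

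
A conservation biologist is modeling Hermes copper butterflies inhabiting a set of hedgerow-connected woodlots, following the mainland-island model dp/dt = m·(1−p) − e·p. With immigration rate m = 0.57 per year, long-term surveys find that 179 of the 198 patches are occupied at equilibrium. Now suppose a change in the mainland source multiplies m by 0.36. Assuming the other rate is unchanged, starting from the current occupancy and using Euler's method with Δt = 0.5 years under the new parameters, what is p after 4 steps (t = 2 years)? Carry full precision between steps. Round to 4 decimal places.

0.8468

Observed p* = 179/198 = 0.90404.
Balance m(1−p*) = e·p* gives e = m(1−p*)/p* = 0.57×0.09596/0.90404 = 0.06050.
Starting from p₀ = 0.90404; update p ← p + (dp/dt)·Δt with the new parameters.
p: 0.90404 → 0.88654  (Δp = -0.01750)
p: 0.88654 → 0.87136  (Δp = -0.01518)
p: 0.87136 → 0.85820  (Δp = -0.01316)
p: 0.85820 → 0.84679  (Δp = -0.01141)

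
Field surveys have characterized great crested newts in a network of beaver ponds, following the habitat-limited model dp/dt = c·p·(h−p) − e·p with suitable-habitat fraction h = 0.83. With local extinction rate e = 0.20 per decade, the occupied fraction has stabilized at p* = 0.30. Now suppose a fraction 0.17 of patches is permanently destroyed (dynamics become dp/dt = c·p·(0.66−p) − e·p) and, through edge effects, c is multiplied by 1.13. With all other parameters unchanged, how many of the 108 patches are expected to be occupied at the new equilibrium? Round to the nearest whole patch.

21

Balance c(h−p*) = e gives c = e/(0.83 − 0.30000) = 0.20/0.53000 = 0.37736.
New p* = 0.66 − e/c = 0.66 − 0.20000/0.42642 = 0.19098.
Expected occupied = 108 × 0.19098 = 20.63 ≈ 21.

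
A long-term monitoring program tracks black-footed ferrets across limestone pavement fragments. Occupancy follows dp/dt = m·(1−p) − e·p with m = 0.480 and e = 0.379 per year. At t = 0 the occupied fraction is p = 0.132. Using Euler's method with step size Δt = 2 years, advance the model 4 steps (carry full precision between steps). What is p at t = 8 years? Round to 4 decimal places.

0.4454

Update rule: p ← p + [m·(1−p) − e·p]·Δt with Δt = 2.
p: 0.13200 → 0.86522  (Δp = +0.73322)
p: 0.86522 → 0.33877  (Δp = -0.52645)
p: 0.33877 → 0.71676  (Δp = +0.37799)
p: 0.71676 → 0.44536  (Δp = -0.27140)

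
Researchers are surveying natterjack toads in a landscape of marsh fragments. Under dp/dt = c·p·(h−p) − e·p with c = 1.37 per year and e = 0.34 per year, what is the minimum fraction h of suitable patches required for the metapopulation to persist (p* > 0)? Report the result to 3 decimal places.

p* = h − e/c is positive only when h > e/c.
h_min = e/c = 0.34/1.37 = 0.2482.

0.248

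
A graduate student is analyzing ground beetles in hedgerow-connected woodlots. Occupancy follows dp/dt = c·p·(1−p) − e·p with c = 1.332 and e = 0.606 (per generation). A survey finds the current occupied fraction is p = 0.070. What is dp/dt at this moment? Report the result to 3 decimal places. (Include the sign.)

Colonization term: c·p·(1−p) = 1.332×0.070×0.9300 = 0.08671.
Extinction term: e·p = 0.04242.
dp/dt = 0.08671 − 0.04242 = 0.04429.

0.044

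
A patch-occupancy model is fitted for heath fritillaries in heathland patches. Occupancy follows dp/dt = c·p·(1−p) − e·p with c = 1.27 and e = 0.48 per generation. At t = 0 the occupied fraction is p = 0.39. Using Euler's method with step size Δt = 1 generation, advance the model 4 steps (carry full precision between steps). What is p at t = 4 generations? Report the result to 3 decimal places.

0.620

Update rule: p ← p + [c·p·(1−p) − e·p]·Δt with Δt = 1.
step 1: Δp = +0.11493, p = 0.50493
step 2: Δp = +0.07510, p = 0.58003
step 3: Δp = +0.03095, p = 0.61098
step 4: Δp = +0.00859, p = 0.61957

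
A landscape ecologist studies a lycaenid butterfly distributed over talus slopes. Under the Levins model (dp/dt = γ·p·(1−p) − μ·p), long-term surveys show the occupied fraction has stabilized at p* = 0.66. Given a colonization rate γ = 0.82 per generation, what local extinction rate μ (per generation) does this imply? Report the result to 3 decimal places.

At equilibrium γ(1−p*) = μ.
μ = 0.82 × (1 − 0.66) = 0.82 × 0.3400 = 0.2788.

0.279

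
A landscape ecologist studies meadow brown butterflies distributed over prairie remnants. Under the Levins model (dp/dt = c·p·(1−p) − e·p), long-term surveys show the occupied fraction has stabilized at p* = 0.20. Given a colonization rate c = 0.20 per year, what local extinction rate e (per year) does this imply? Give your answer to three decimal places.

At equilibrium c(1−p*) = e.
e = 0.20 × (1 − 0.20) = 0.20 × 0.8000 = 0.1600.

0.160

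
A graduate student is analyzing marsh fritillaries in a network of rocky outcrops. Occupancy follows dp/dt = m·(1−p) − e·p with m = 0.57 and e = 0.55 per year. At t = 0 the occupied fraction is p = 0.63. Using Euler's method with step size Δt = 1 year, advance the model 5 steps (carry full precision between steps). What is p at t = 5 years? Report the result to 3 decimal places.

Update rule: p ← p + [m·(1−p) − e·p]·Δt with Δt = 1.
  1  |  dp/dt·Δt = -0.135600  |  p_1 = 0.494400
  2  |  dp/dt·Δt = +0.016272  |  p_2 = 0.510672
  3  |  dp/dt·Δt = -0.001953  |  p_3 = 0.508719
  4  |  dp/dt·Δt = +0.000234  |  p_4 = 0.508954
  5  |  dp/dt·Δt = -0.000028  |  p_5 = 0.508926

0.509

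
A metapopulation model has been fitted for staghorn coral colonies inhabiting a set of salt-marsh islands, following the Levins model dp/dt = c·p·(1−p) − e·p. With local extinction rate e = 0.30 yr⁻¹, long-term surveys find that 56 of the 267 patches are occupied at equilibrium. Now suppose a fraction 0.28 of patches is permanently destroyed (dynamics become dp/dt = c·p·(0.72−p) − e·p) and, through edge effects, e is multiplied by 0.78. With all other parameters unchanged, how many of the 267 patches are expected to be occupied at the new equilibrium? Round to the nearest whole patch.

Observed p* = 56/267 = 0.20974.
Balance c(1−p*) = e gives c = e/(1 − 0.20974) = 0.30/0.79026 = 0.37962.
New p* = 0.72 − e/c = 0.72 − 0.23400/0.37962 = 0.10359.
Expected occupied = 267 × 0.10359 = 27.66 ≈ 28.

28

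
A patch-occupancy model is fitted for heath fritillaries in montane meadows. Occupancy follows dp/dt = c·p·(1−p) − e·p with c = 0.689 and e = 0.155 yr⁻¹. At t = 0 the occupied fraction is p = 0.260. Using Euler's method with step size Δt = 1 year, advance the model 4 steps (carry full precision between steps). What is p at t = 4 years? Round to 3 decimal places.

Update rule: p ← p + [c·p·(1−p) − e·p]·Δt with Δt = 1.
  1  |  dp/dt·Δt = +0.092264  |  p_1 = 0.352264
  2  |  dp/dt·Δt = +0.102611  |  p_2 = 0.454875
  3  |  dp/dt·Δt = +0.100341  |  p_3 = 0.555216
  4  |  dp/dt·Δt = +0.084091  |  p_4 = 0.639307

0.639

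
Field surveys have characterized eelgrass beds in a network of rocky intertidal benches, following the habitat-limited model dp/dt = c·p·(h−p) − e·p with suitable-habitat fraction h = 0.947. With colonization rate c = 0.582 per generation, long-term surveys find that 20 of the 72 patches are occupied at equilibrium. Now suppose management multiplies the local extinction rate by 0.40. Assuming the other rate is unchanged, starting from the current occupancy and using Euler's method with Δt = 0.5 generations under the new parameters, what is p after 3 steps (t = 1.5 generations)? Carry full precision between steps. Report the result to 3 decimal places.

0.377

Observed p* = 20/72 = 0.27778.
Balance c(h−p*) = e gives e = 0.582×(0.947 − 0.27778) = 0.38949.
Starting from p₀ = 0.27778; update p ← p + (dp/dt)·Δt with the new parameters.
  1  |  dp/dt·Δt = +0.032457  |  p_1 = 0.310235
  2  |  dp/dt·Δt = +0.033320  |  p_2 = 0.343555
  3  |  dp/dt·Δt = +0.033567  |  p_3 = 0.377122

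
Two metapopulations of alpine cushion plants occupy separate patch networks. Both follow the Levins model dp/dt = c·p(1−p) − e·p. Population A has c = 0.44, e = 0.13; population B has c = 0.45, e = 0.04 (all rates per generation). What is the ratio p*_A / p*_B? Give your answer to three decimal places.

0.773

A: p*_A = 1 − 0.13/0.44 = 0.7045.
B: p*_B = 1 − 0.04/0.45 = 0.9111.
p*_A / p*_B = 0.7045/0.9111 = 0.7733.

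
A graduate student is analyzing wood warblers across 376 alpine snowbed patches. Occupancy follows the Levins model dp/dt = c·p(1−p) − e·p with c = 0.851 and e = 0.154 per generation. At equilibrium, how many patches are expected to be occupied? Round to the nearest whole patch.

p* = 1 − e/c = 1 − 0.154/0.851 = 0.8190.
Expected occupied patches = N × p* = 376 × 0.8190 = 307.96 ≈ 308.

308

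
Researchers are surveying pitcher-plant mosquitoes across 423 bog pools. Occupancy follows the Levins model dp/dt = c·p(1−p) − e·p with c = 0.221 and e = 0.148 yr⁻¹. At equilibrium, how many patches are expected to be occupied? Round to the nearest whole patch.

140

p* = 1 − e/c = 1 − 0.148/0.221 = 0.3303.
Expected occupied patches = N × p* = 423 × 0.3303 = 139.72 ≈ 140.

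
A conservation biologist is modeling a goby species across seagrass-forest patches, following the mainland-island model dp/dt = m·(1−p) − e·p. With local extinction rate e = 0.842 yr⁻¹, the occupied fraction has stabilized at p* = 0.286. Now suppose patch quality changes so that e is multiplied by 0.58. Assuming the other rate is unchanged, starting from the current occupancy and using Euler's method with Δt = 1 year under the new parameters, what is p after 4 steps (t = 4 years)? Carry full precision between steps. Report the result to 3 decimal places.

0.408

Balance m(1−p*) = e·p* gives m = e·p*/(1−p*) = 0.842×0.28600/0.71400 = 0.33727.
Starting from p₀ = 0.28600; update p ← p + (dp/dt)·Δt with the new parameters.
step 1: Δp = +0.10114, p = 0.38714
step 2: Δp = +0.01764, p = 0.40478
step 3: Δp = +0.00308, p = 0.40785
step 4: Δp = +0.00054, p = 0.40839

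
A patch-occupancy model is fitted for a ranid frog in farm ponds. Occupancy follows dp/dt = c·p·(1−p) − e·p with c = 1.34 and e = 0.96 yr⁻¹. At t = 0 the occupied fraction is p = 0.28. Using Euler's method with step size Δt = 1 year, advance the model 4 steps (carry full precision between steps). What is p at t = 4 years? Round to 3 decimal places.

0.283

Update rule: p ← p + [c·p·(1−p) − e·p]·Δt with Δt = 1.
  1  |  dp/dt·Δt = +0.001344  |  p_1 = 0.281344
  2  |  dp/dt·Δt = +0.000844  |  p_2 = 0.282188
  3  |  dp/dt·Δt = +0.000527  |  p_3 = 0.282715
  4  |  dp/dt·Δt = +0.000328  |  p_4 = 0.283043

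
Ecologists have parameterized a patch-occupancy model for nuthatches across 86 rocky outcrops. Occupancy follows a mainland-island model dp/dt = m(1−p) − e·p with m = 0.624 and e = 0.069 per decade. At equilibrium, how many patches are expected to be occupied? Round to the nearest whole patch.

p* = m/(m+e) = 0.624/0.6930 = 0.9004.
Expected occupied patches = N × p* = 86 × 0.9004 = 77.44 ≈ 77.

77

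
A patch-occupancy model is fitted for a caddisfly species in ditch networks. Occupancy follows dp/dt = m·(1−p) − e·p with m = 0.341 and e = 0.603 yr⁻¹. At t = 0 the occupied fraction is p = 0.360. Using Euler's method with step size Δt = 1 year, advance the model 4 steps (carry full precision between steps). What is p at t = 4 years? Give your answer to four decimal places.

Update rule: p ← p + [m·(1−p) − e·p]·Δt with Δt = 1.
t = 1: p = 0.36000 + (+0.00116) = 0.36116
t = 2: p = 0.36116 + (+0.00006) = 0.36122
t = 3: p = 0.36122 + (+0.00000) = 0.36123
t = 4: p = 0.36123 + (+0.00000) = 0.36123

0.3612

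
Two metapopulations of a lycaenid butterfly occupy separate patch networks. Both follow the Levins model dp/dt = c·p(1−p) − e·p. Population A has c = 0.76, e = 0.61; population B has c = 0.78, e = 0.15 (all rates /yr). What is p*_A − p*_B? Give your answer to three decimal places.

-0.610

A: p*_A = 1 − 0.61/0.76 = 0.1974.
B: p*_B = 1 − 0.15/0.78 = 0.8077.
p*_A − p*_B = 0.1974 − 0.8077 = -0.6103.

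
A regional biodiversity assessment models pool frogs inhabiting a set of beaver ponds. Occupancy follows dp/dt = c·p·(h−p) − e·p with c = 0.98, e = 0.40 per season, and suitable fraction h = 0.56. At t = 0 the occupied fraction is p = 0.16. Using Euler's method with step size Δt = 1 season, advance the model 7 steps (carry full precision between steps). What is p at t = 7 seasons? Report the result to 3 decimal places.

Update rule: p ← p + [c·p·(h−p) − e·p]·Δt with Δt = 1.
step 1: Δp = -0.00128, p = 0.15872
step 2: Δp = -0.00107, p = 0.15765
step 3: Δp = -0.00090, p = 0.15675
step 4: Δp = -0.00075, p = 0.15600
step 5: Δp = -0.00064, p = 0.15536
step 6: Δp = -0.00054, p = 0.15482
step 7: Δp = -0.00045, p = 0.15437

0.154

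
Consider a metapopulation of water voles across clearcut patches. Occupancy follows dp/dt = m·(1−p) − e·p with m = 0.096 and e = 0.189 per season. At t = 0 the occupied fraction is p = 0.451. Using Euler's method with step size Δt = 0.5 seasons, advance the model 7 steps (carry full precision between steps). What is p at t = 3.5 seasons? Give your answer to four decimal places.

0.3758

Update rule: p ← p + [m·(1−p) − e·p]·Δt with Δt = 0.5.
t = 0.5: p = 0.45100 + (-0.01627) = 0.43473
t = 1: p = 0.43473 + (-0.01395) = 0.42078
t = 1.5: p = 0.42078 + (-0.01196) = 0.40882
t = 2: p = 0.40882 + (-0.01026) = 0.39856
t = 2.5: p = 0.39856 + (-0.00880) = 0.38977
t = 3: p = 0.38977 + (-0.00754) = 0.38223
t = 3.5: p = 0.38223 + (-0.00647) = 0.37576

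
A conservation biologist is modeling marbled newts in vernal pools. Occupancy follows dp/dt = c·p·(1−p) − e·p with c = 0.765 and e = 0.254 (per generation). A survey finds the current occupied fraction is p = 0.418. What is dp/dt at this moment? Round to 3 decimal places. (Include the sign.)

0.080

Colonization term: c·p·(1−p) = 0.765×0.418×0.5820 = 0.18611.
Extinction term: e·p = 0.10617.
dp/dt = 0.18611 − 0.10617 = 0.07993.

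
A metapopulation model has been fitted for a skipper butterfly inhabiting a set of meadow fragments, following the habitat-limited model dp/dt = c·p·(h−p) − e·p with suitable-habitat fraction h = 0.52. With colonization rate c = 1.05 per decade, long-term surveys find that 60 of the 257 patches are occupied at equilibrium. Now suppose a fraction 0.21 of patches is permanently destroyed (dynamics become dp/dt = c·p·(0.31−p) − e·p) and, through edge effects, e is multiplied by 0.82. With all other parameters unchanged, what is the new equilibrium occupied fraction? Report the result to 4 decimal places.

0.0750

Observed p* = 60/257 = 0.23346.
Balance c(h−p*) = e gives e = 1.05×(0.52 − 0.23346) = 0.30087.
New p* = 0.31 − e/c = 0.31 − 0.24671/1.05000 = 0.07504.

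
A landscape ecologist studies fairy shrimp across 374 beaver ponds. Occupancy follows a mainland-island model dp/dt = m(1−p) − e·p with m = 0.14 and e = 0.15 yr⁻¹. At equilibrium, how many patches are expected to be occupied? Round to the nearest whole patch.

181

p* = m/(m+e) = 0.14/0.2900 = 0.4828.
Expected occupied patches = N × p* = 374 × 0.4828 = 180.55 ≈ 181.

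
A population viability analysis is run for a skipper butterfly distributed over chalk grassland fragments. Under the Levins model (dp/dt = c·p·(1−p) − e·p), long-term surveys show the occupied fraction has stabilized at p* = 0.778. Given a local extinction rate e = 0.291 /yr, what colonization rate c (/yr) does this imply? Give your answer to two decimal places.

1.31

At equilibrium c(1−p*) = e, so c = e/(1−p*).
c = 0.291/(1 − 0.778) = 0.291/0.2220 = 1.3108.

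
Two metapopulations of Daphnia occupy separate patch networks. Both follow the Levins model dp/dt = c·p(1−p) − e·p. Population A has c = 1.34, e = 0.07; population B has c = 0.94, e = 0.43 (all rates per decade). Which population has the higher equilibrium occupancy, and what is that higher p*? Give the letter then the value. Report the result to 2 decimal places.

A, 0.95

A: p*_A = 1 − 0.07/1.34 = 0.9478.
B: p*_B = 1 − 0.43/0.94 = 0.5426.
A is higher at 0.9478.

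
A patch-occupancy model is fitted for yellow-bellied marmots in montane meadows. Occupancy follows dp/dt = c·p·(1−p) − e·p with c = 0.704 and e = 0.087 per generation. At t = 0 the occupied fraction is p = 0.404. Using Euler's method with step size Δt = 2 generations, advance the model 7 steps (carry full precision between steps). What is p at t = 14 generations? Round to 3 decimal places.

0.876

Update rule: p ← p + [c·p·(1−p) − e·p]·Δt with Δt = 2.
t = 2: p = 0.40400 + (+0.26873) = 0.67273
t = 4: p = 0.67273 + (+0.19294) = 0.86567
t = 6: p = 0.86567 + (+0.01311) = 0.87877
t = 8: p = 0.87877 + (-0.00291) = 0.87586
t = 10: p = 0.87586 + (+0.00069) = 0.87655
t = 12: p = 0.87655 + (-0.00016) = 0.87639
t = 14: p = 0.87639 + (+0.00004) = 0.87643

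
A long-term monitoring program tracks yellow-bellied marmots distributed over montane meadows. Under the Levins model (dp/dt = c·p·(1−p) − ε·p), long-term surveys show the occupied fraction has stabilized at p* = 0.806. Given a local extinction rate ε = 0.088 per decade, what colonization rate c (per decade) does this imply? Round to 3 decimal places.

0.454

At equilibrium c(1−p*) = ε, so c = ε/(1−p*).
c = 0.088/(1 − 0.806) = 0.088/0.1940 = 0.4536.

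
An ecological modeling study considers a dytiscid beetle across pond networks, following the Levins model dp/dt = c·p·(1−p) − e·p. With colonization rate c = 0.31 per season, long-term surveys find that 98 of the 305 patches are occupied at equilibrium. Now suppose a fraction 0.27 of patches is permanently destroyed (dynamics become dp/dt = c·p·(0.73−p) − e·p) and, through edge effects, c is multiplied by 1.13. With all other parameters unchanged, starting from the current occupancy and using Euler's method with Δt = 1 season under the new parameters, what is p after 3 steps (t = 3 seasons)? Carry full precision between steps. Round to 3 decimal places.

0.267

Observed p* = 98/305 = 0.32131.
Balance c(1−p*) = e gives e = 0.31×(1 − 0.32131) = 0.21039.
Starting from p₀ = 0.32131; update p ← p + (dp/dt)·Δt with the new parameters.
step 1: Δp = -0.02160, p = 0.29971
step 2: Δp = -0.01788, p = 0.28183
step 3: Δp = -0.01505, p = 0.26678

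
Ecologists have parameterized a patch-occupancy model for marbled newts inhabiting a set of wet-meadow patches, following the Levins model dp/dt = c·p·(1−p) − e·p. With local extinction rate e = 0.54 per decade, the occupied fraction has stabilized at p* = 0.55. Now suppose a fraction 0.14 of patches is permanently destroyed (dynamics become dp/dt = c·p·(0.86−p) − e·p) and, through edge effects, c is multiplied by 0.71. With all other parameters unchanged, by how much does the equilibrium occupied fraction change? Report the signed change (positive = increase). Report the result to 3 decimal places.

Balance c(1−p*) = e gives c = e/(1 − 0.55000) = 0.54/0.45000 = 1.20000.
New p* = 0.86 − e/c = 0.86 − 0.54000/0.85200 = 0.22620.
Δp* = 0.22620 − 0.55000 = -0.32380.

-0.324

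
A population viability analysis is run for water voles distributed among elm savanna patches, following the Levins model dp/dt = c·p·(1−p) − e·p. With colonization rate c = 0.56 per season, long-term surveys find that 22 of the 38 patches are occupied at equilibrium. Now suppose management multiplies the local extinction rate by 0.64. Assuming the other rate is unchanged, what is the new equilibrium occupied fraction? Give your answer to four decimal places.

0.7305

Observed p* = 22/38 = 0.57895.
Balance c(1−p*) = e gives e = 0.56×(1 − 0.57895) = 0.23579.
New p* = 1 − e/c = 1 − 0.15091/0.56000 = 0.73052.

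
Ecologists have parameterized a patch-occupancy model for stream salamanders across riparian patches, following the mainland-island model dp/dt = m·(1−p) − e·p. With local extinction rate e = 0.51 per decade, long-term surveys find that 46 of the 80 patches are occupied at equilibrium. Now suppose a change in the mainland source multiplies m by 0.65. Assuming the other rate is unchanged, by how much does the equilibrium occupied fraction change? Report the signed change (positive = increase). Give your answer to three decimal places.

Observed p* = 46/80 = 0.57500.
Balance m(1−p*) = e·p* gives m = e·p*/(1−p*) = 0.51×0.57500/0.42500 = 0.69000.
New p* = m/(m+e) = 0.44850/(0.44850+0.51000) = 0.46792.
Δp* = 0.46792 − 0.57500 = -0.10708.

-0.107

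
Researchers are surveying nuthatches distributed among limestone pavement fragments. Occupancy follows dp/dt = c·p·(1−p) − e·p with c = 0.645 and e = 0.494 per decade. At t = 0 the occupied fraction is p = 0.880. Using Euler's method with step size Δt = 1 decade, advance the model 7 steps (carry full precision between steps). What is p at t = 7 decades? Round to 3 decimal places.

0.286

Update rule: p ← p + [c·p·(1−p) − e·p]·Δt with Δt = 1.
p: 0.88000 → 0.51339  (Δp = -0.36661)
p: 0.51339 → 0.42091  (Δp = -0.09248)
p: 0.42091 → 0.37020  (Δp = -0.05071)
p: 0.37020 → 0.33770  (Δp = -0.03249)
p: 0.33770 → 0.31514  (Δp = -0.02256)
p: 0.31514 → 0.29867  (Δp = -0.01647)
p: 0.29867 → 0.28623  (Δp = -0.01244)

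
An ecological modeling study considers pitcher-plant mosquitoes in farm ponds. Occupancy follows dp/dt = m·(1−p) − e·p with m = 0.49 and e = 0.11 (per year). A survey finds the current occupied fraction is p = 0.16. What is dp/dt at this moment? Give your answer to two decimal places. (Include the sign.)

Colonization term: m·(1−p) = 0.49×0.8400 = 0.41160.
Extinction term: e·p = 0.01760.
dp/dt = 0.41160 − 0.01760 = 0.39400.

0.39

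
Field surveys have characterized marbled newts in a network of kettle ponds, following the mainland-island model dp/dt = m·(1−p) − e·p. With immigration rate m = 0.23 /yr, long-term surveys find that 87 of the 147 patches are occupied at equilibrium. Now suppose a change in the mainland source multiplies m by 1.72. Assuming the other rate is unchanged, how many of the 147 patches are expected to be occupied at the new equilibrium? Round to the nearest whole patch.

Observed p* = 87/147 = 0.59184.
Balance m(1−p*) = e·p* gives e = m(1−p*)/p* = 0.23×0.40816/0.59184 = 0.15862.
New p* = m/(m+e) = 0.39560/(0.39560+0.15862) = 0.71380.
Expected occupied = 147 × 0.71380 = 104.93 ≈ 105.

105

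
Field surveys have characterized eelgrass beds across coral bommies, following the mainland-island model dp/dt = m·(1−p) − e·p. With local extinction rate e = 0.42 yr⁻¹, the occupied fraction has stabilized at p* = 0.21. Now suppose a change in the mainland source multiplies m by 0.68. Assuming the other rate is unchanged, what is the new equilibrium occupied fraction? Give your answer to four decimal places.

0.1531

Balance m(1−p*) = e·p* gives m = e·p*/(1−p*) = 0.42×0.21000/0.79000 = 0.11165.
New p* = m/(m+e) = 0.07592/(0.07592+0.42000) = 0.15309.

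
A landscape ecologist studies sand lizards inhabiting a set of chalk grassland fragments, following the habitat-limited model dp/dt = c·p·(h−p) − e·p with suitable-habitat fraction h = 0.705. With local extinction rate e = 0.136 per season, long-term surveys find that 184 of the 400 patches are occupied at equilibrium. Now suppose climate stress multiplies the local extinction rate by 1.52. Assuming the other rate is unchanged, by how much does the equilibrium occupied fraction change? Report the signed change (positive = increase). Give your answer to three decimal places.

Observed p* = 184/400 = 0.46000.
Balance c(h−p*) = e gives c = e/(0.705 − 0.46000) = 0.136/0.24500 = 0.55510.
New p* = 0.705 − e/c = 0.705 − 0.20672/0.55510 = 0.33260.
Δp* = 0.33260 − 0.46000 = -0.12740.

-0.127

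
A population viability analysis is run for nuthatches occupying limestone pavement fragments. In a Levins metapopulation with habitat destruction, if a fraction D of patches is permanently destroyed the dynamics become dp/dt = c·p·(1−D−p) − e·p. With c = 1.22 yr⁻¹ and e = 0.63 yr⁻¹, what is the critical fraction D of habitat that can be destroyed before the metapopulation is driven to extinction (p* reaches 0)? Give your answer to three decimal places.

The nontrivial equilibrium is p* = (1−D) − e/c; extinction occurs when this hits zero.
So D_crit = 1 − e/c = 1 − 0.63/1.22 = 1 − 0.5164 = 0.4836.
Note this equals the original equilibrium occupancy — the Levins extinction-debt result.

0.484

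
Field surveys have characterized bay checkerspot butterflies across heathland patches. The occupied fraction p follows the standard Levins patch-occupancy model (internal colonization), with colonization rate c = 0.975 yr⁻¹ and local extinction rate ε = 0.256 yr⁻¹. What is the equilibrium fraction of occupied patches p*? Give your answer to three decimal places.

Setting dp/dt = 0 and dividing through by p* gives c·(1−p*) = ε.
So p* = 1 − ε/c = 1 − 0.256/0.975 = 1 − 0.2626 = 0.7374.

0.737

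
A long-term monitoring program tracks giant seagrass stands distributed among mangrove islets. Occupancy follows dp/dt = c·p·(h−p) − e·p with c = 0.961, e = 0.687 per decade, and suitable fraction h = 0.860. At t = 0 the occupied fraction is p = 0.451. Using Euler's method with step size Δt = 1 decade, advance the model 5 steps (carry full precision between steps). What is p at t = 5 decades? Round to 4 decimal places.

0.2002

Update rule: p ← p + [c·p·(h−p) − e·p]·Δt with Δt = 1.
t = 1: p = 0.45100 + (-0.13257) = 0.31843
t = 2: p = 0.31843 + (-0.05303) = 0.26539
t = 3: p = 0.26539 + (-0.03068) = 0.23472
t = 4: p = 0.23472 + (-0.02021) = 0.21451
t = 5: p = 0.21451 + (-0.01430) = 0.20020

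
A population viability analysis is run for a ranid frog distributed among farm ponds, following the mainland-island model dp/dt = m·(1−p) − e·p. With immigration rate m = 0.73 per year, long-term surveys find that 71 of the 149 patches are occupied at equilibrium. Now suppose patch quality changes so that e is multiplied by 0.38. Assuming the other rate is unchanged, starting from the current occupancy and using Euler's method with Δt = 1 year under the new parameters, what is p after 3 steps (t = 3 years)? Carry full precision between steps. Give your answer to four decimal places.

0.7055

Observed p* = 71/149 = 0.47651.
Balance m(1−p*) = e·p* gives e = m(1−p*)/p* = 0.73×0.52349/0.47651 = 0.80197.
Starting from p₀ = 0.47651; update p ← p + (dp/dt)·Δt with the new parameters.
t = 1: p = 0.47651 + (+0.23693) = 0.71344
t = 2: p = 0.71344 + (-0.00823) = 0.70521
t = 3: p = 0.70521 + (+0.00029) = 0.70549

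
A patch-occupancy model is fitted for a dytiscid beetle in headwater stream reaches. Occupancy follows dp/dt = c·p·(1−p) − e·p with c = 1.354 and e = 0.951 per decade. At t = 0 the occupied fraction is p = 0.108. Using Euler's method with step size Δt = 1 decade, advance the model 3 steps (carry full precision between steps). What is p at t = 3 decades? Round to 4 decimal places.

Update rule: p ← p + [c·p·(1−p) − e·p]·Δt with Δt = 1.
step 1: Δp = +0.02773, p = 0.13573
step 2: Δp = +0.02975, p = 0.16549
step 3: Δp = +0.02961, p = 0.19510

0.1951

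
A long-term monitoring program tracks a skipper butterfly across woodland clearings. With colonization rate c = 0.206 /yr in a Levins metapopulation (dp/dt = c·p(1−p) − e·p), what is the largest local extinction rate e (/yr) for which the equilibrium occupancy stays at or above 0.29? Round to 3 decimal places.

0.146

1 − e/c ≥ 0.29 ⇒ e ≤ c(1 − 0.29) = 0.206 × 0.7100.
e_max = 0.1463.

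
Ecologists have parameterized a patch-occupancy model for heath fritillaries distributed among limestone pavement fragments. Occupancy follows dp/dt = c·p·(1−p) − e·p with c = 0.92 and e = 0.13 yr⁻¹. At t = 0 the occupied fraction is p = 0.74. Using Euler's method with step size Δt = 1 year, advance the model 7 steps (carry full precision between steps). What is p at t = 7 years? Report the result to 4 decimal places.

Update rule: p ← p + [c·p·(1−p) − e·p]·Δt with Δt = 1.
step 1: Δp = +0.08081, p = 0.82081
step 2: Δp = +0.02861, p = 0.84942
step 3: Δp = +0.00725, p = 0.85667
step 4: Δp = +0.00160, p = 0.85827
step 5: Δp = +0.00034, p = 0.85861
step 6: Δp = +0.00007, p = 0.85868
step 7: Δp = +0.00001, p = 0.85869

0.8587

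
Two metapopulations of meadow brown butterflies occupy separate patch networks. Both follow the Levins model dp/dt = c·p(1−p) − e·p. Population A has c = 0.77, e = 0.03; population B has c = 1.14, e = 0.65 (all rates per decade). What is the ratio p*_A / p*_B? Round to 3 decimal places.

A: p*_A = 1 − 0.03/0.77 = 0.9610.
B: p*_B = 1 − 0.65/1.14 = 0.4298.
p*_A / p*_B = 0.9610/0.4298 = 2.2359.

2.236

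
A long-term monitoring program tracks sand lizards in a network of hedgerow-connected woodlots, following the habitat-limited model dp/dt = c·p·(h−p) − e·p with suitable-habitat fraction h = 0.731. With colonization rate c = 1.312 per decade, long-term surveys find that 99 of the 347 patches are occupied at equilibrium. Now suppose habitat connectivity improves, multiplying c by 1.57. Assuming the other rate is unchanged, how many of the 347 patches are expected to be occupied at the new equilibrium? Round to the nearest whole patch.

155

Observed p* = 99/347 = 0.28530.
Balance c(h−p*) = e gives e = 1.312×(0.731 − 0.28530) = 0.58476.
New p* = 0.731 − e/c = 0.731 − 0.58476/2.05984 = 0.44711.
Expected occupied = 347 × 0.44711 = 155.15 ≈ 155.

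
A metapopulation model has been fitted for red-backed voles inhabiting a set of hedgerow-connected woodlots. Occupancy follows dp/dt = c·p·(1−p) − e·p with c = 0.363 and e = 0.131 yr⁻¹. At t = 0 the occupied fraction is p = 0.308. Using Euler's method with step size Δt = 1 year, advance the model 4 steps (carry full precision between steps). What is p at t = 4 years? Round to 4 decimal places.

0.4511

Update rule: p ← p + [c·p·(1−p) − e·p]·Δt with Δt = 1.
t = 1: p = 0.30800 + (+0.03702) = 0.34502
t = 2: p = 0.34502 + (+0.03683) = 0.38185
t = 3: p = 0.38185 + (+0.03566) = 0.41751
t = 4: p = 0.41751 + (+0.03359) = 0.45110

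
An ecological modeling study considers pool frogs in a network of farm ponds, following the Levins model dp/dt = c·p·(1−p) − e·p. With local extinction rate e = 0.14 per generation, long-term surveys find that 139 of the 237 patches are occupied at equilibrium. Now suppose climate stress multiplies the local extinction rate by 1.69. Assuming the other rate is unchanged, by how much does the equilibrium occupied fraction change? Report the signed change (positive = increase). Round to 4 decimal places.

Observed p* = 139/237 = 0.58650.
Balance c(1−p*) = e gives c = e/(1 − 0.58650) = 0.14/0.41350 = 0.33857.
New p* = 1 − e/c = 1 − 0.23660/0.33857 = 0.30118.
Δp* = 0.30118 − 0.58650 = -0.28532.

-0.2853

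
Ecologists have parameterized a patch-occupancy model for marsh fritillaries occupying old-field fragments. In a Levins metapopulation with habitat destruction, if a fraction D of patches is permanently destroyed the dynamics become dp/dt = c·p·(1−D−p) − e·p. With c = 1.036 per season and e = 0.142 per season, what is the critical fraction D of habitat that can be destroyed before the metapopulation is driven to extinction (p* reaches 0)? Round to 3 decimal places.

0.863

The nontrivial equilibrium is p* = (1−D) − e/c; extinction occurs when this hits zero.
So D_crit = 1 − e/c = 1 − 0.142/1.036 = 1 − 0.1371 = 0.8629.
This equals the undisturbed p*, a classic result of Lande's extension.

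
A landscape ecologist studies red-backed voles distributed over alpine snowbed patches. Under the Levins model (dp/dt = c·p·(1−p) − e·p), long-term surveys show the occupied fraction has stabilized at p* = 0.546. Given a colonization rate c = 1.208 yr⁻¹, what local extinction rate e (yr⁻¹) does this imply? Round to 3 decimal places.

0.548

At equilibrium c(1−p*) = e.
e = 1.208 × (1 − 0.546) = 1.208 × 0.4540 = 0.5484.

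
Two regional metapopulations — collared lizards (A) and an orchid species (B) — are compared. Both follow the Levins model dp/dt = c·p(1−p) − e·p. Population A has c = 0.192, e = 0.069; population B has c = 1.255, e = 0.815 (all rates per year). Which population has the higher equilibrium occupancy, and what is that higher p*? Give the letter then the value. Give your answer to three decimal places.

A, 0.641

A: p*_A = 1 − 0.069/0.192 = 0.6406.
B: p*_B = 1 − 0.815/1.255 = 0.3506.
A is higher at 0.6406.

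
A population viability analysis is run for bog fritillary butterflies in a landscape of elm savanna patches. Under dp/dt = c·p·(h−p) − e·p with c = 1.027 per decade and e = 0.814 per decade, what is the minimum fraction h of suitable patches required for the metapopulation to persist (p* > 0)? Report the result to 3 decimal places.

0.793

p* = h − e/c is positive only when h > e/c.
h_min = e/c = 0.814/1.027 = 0.7926.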